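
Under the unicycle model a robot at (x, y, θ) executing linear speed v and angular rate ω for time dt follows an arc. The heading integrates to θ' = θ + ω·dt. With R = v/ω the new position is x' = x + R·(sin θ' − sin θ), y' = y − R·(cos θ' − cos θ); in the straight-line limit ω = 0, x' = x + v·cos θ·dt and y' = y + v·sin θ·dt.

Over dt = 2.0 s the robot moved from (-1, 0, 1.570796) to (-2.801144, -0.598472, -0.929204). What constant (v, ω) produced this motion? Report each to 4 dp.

Δθ = -0.929204 − 1.570796 = -2.500000
ω = Δθ/dt = -2.500000/2.0 = -1.2500
R = Δx/(sin θ' − sin θ) = 1.0000
v = R·ω = 1.0000·-1.2500 = -1.2500

v = -1.2500, ω = -1.2500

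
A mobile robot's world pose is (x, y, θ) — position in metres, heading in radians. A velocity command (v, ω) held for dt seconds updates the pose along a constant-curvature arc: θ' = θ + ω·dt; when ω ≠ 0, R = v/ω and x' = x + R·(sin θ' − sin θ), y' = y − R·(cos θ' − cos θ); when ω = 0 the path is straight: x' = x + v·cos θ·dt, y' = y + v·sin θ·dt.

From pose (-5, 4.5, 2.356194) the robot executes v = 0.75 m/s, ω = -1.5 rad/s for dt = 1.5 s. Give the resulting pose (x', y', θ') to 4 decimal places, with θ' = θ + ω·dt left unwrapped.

θ' = 2.3562 + -1.5·1.5 = 0.1062
R = v/ω = 0.75/-1.5 = -0.5000
x' = -5 + -0.5000·(sin 0.1062 − sin 2.3562) = -4.6994
y' = 4.5 − -0.5000·(cos 0.1062 − cos 2.3562) = 5.3507

(-4.6994, 5.3507, 0.1062)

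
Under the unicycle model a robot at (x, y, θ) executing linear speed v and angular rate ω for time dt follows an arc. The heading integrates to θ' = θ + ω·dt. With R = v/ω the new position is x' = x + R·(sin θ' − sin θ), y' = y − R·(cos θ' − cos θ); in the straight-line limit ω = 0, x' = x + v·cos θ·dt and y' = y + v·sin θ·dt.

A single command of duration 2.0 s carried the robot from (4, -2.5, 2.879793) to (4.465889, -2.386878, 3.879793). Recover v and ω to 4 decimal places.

Δθ = 3.879793 − 2.879793 = 1.000000
ω = Δθ/dt = 1.000000/2.0 = 0.5000
R = Δx/(sin θ' − sin θ) = -0.5000
v = R·ω = -0.5000·0.5000 = -0.2500

v = -0.2500, ω = 0.5000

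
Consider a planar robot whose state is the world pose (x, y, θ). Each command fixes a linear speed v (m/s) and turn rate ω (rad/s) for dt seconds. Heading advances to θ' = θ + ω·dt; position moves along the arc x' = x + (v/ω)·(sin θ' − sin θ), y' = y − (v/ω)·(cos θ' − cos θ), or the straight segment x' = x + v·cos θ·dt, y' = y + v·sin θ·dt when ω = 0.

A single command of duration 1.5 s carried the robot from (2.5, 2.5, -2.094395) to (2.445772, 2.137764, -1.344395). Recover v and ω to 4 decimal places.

v = 0.2500, ω = 0.5000

Δθ = -1.344395 − -2.094395 = 0.750000
ω = Δθ/dt = 0.750000/1.5 = 0.5000
R = −Δy/(cos θ' − cos θ) = 0.5000
v = R·ω = 0.5000·0.5000 = 0.2500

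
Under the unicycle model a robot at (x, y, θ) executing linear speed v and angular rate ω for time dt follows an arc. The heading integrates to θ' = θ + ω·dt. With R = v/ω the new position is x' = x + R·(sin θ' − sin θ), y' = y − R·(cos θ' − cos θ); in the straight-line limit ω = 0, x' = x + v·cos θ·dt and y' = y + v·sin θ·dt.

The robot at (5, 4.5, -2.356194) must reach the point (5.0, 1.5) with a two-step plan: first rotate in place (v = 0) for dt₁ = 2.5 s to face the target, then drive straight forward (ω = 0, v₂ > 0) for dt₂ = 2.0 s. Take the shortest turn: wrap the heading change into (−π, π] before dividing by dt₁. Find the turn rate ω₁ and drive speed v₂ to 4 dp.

heading to target = atan2(1.5−4.5, 5−5) = -1.5708
Δθ = wrap(-1.5708 − -2.3562) = 0.7854; ω₁ = Δθ/dt₁ = 0.3142
distance = √((5−5)² + (1.5−4.5)²) = 3.0000; v₂ = distance/dt₂ = 1.5000

ω₁ = 0.3142, v₂ = 1.5000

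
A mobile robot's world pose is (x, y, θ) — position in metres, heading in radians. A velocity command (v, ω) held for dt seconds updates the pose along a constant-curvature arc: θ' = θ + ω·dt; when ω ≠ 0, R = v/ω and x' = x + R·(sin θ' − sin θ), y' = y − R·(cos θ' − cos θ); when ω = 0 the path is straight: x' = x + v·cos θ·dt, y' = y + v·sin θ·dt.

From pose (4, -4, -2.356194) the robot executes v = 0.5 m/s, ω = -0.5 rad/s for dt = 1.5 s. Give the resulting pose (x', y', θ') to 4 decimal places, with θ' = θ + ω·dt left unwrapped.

(3.3283, -4.2923, -3.1062)

θ' = -2.3562 + -0.5·1.5 = -3.1062
R = v/ω = 0.5/-0.5 = -1.0000
x' = 4 + -1.0000·(sin -3.1062 − sin -2.3562) = 3.3283
y' = -4 − -1.0000·(cos -3.1062 − cos -2.3562) = -4.2923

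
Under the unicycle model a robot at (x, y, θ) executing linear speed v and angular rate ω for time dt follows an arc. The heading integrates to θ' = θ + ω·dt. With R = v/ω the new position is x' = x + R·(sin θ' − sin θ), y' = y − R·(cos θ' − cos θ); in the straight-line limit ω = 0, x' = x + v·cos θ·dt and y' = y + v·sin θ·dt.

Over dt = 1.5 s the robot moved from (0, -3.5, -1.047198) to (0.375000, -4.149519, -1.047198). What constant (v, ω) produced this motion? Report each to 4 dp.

v = 0.5000, ω = 0.0000

Δθ = -1.047198 − -1.047198 = 0.000000
ω = Δθ/dt = 0.000000/1.5 = 0.0000
ω = 0 → v = (Δx·cos θ + Δy·sin θ)/dt = 0.5000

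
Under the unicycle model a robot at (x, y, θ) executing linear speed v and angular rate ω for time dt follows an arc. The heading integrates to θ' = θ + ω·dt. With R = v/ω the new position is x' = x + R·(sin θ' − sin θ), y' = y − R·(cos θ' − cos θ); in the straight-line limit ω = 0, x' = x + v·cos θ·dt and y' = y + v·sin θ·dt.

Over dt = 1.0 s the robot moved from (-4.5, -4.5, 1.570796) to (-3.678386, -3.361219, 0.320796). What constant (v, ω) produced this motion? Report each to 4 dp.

v = 1.5000, ω = -1.2500

Δθ = 0.320796 − 1.570796 = -1.250000
ω = Δθ/dt = -1.250000/1.0 = -1.2500
R = −Δy/(cos θ' − cos θ) = -1.2000
v = R·ω = -1.2000·-1.2500 = 1.5000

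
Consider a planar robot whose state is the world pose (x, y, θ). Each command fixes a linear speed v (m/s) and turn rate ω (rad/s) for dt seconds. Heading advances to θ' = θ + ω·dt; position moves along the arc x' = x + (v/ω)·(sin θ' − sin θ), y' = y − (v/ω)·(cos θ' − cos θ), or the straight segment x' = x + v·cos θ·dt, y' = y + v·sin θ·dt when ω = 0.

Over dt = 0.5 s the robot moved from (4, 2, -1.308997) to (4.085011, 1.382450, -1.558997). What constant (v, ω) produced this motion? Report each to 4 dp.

v = 1.2500, ω = -0.5000

Δθ = -1.558997 − -1.308997 = -0.250000
ω = Δθ/dt = -0.250000/0.5 = -0.5000
R = −Δy/(cos θ' − cos θ) = -2.5000
v = R·ω = -2.5000·-0.5000 = 1.2500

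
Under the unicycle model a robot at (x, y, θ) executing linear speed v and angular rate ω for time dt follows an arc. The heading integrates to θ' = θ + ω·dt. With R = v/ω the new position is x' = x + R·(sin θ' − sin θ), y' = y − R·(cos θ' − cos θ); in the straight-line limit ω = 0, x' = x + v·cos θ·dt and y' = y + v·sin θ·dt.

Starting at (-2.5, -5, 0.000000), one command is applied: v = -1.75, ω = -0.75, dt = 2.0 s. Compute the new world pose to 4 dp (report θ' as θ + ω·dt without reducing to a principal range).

(-4.8275, -2.8317, -1.5000)

θ' = 0.0000 + -0.75·2.0 = -1.5000
R = v/ω = -1.75/-0.75 = 2.3333
x' = -2.5 + 2.3333·(sin -1.5000 − sin 0.0000) = -4.8275
y' = -5 − 2.3333·(cos -1.5000 − cos 0.0000) = -2.8317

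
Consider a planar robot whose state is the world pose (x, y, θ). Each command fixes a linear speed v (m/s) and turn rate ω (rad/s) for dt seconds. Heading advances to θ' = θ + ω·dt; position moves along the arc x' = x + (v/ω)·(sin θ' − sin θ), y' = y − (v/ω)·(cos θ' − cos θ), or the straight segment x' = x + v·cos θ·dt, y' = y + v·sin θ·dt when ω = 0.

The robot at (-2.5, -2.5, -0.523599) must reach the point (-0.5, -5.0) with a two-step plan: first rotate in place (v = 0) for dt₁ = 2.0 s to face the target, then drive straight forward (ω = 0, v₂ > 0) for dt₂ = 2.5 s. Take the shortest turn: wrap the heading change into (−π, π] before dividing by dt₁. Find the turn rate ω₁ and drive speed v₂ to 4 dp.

heading to target = atan2(-5−-2.5, -0.5−-2.5) = -0.8961
Δθ = wrap(-0.8961 − -0.5236) = -0.3725; ω₁ = Δθ/dt₁ = -0.1862
distance = √((-0.5−-2.5)² + (-5−-2.5)²) = 3.2016; v₂ = distance/dt₂ = 1.2806

ω₁ = -0.1862, v₂ = 1.2806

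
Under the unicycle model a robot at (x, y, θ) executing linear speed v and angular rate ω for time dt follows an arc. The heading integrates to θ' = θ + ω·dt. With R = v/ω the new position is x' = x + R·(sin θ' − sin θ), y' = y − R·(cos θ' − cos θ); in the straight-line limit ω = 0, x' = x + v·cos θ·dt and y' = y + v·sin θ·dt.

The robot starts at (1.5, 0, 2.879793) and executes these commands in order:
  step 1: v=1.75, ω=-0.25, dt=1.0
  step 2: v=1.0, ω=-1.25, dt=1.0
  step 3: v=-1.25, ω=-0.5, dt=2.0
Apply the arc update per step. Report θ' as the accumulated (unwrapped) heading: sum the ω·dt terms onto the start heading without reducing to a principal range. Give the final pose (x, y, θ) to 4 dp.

step 1: θ'=2.6298 (R=-7.0000) → pose (-0.1165, 0.6584, 2.6298)
step 2: θ'=1.3798 (R=-0.8000) → pose (-0.5101, 1.5078, 1.3798)
step 3: θ'=0.3798 (R=2.5000) → pose (-2.0379, -0.3394, 0.3798)

(-2.0379, -0.3394, 0.3798)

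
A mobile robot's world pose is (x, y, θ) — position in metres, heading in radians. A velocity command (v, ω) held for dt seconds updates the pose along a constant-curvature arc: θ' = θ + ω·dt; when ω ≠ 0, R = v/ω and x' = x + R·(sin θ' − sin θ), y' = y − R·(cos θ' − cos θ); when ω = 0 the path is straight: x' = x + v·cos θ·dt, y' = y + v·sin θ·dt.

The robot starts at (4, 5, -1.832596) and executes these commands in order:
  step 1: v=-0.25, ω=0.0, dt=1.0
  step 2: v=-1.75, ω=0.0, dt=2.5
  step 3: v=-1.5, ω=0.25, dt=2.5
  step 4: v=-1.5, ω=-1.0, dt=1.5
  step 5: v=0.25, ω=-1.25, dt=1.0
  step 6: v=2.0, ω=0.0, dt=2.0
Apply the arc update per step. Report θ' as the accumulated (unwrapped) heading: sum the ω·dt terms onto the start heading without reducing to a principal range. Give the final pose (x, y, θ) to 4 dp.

(2.8111, 18.0039, -3.9576)

step 1: θ'=-1.8326 (straight) → pose (4.0647, 5.2415, -1.8326)
step 2: θ'=-1.8326 (straight) → pose (5.1970, 9.4674, -1.8326)
step 3: θ'=-1.2076 (R=-6.0000) → pose (5.0101, 13.1519, -1.2076)
step 4: θ'=-2.7076 (R=1.5000) → pose (5.7815, 15.0458, -2.7076)
step 5: θ'=-3.9576 (R=-0.2000) → pose (5.5517, 15.0902, -3.9576)
step 6: θ'=-3.9576 (straight) → pose (2.8111, 18.0039, -3.9576)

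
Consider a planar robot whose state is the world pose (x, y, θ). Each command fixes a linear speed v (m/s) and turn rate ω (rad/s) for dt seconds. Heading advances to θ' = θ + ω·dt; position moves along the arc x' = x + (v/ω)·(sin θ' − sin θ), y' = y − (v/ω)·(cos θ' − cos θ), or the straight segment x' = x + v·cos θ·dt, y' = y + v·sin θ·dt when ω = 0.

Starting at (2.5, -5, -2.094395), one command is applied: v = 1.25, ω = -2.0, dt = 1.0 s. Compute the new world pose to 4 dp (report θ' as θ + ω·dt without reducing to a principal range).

(1.4493, -5.0496, -4.0944)

θ' = -2.0944 + -2.0·1.0 = -4.0944
R = v/ω = 1.25/-2.0 = -0.6250
x' = 2.5 + -0.6250·(sin -4.0944 − sin -2.0944) = 1.4493
y' = -5 − -0.6250·(cos -4.0944 − cos -2.0944) = -5.0496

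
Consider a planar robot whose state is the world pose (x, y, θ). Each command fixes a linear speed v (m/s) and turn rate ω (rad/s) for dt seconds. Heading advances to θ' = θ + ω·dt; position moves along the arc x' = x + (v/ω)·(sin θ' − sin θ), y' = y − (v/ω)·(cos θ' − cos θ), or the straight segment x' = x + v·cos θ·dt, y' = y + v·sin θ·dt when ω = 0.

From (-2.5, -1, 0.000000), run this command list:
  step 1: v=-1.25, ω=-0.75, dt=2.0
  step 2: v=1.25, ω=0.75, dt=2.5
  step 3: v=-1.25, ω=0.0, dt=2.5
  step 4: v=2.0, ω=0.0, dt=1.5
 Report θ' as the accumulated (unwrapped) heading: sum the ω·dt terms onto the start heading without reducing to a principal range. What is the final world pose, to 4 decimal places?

(-2.0059, -0.9300, 0.3750)

step 1: θ'=-1.5000 (R=1.6667) → pose (-4.1625, 0.5488, -1.5000)
step 2: θ'=0.3750 (R=1.6667) → pose (-1.8895, -0.8842, 0.3750)
step 3: θ'=0.3750 (straight) → pose (-4.7974, -2.0288, 0.3750)
step 4: θ'=0.3750 (straight) → pose (-2.0059, -0.9300, 0.3750)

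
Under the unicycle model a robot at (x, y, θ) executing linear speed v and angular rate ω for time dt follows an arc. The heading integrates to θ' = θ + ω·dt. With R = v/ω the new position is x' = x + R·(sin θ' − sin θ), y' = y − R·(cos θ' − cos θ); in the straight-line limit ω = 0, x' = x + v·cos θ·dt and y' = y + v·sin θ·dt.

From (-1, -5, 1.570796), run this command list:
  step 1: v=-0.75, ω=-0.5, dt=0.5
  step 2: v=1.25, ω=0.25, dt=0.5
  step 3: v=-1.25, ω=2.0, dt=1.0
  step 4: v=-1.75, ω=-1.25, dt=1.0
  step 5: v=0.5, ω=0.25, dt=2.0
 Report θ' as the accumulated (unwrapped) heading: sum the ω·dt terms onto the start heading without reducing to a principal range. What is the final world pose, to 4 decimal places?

(0.6722, -5.3139, 2.6958)

step 1: θ'=1.3208 (R=1.5000) → pose (-1.0466, -5.3711, 1.3208)
step 2: θ'=1.4458 (R=5.0000) → pose (-0.9302, -4.7575, 1.4458)
step 3: θ'=3.4458 (R=-0.6250) → pose (-0.1229, -5.4317, 3.4458)
step 4: θ'=2.1958 (R=1.4000) → pose (1.4318, -5.9483, 2.1958)
step 5: θ'=2.6958 (R=2.0000) → pose (0.6722, -5.3139, 2.6958)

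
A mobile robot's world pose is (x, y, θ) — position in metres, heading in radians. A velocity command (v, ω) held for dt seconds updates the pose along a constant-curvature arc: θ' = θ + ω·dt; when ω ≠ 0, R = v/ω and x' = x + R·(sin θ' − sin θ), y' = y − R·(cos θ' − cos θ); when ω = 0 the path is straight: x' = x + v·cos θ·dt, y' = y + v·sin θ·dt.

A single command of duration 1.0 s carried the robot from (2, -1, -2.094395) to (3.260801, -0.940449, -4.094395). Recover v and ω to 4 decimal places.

Δθ = -4.094395 − -2.094395 = -2.000000
ω = Δθ/dt = -2.000000/1.0 = -2.0000
R = Δx/(sin θ' − sin θ) = 0.7500
v = R·ω = 0.7500·-2.0000 = -1.5000

v = -1.5000, ω = -2.0000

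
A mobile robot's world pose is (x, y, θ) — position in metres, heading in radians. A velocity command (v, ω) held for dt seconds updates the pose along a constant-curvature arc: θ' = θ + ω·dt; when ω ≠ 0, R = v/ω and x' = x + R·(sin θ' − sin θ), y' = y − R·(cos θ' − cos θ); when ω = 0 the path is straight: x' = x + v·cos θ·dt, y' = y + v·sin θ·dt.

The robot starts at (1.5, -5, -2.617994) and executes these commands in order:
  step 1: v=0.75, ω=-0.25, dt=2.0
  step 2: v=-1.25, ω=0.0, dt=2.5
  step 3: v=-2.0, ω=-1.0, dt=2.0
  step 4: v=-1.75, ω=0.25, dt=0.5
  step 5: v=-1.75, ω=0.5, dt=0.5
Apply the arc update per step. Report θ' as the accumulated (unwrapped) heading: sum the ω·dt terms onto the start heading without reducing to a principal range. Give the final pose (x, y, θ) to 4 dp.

step 1: θ'=-3.1180 (R=-3.0000) → pose (0.0708, -5.4011, -3.1180)
step 2: θ'=-3.1180 (straight) → pose (3.1949, -5.3273, -3.1180)
step 3: θ'=-5.1180 (R=2.0000) → pose (5.0798, -8.1159, -5.1180)
step 4: θ'=-4.9930 (R=-7.0000) → pose (4.7857, -8.9394, -4.9930)
step 5: θ'=-4.7430 (R=-3.5000) → pose (4.6504, -9.8016, -4.7430)

(4.6504, -9.8016, -4.7430)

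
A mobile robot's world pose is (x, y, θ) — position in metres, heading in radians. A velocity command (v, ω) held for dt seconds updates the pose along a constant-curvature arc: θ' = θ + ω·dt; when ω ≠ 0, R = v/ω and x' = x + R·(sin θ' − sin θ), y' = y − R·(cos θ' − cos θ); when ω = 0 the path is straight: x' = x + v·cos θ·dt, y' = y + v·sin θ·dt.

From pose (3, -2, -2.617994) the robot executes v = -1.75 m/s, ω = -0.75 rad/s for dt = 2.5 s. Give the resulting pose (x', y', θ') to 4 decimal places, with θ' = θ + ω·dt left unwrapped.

θ' = -2.6180 + -0.75·2.5 = -4.4930
R = v/ω = -1.75/-0.75 = 2.3333
x' = 3 + 2.3333·(sin -4.4930 − sin -2.6180) = 6.4441
y' = -2 − 2.3333·(cos -4.4930 − cos -2.6180) = -3.5129

(6.4441, -3.5129, -4.4930)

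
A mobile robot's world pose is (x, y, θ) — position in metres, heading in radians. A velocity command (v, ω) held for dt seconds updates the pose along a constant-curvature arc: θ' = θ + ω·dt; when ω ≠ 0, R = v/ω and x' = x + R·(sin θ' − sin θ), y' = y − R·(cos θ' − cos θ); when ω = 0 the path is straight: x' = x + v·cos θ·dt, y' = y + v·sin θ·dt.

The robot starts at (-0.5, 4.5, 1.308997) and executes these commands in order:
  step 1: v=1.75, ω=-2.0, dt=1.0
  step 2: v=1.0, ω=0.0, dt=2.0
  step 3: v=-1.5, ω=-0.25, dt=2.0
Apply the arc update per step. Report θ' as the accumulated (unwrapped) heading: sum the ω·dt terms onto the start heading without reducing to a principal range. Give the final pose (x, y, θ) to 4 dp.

(0.6955, 6.0725, -1.1910)

step 1: θ'=-0.6910 (R=-0.8750) → pose (0.9028, 4.9478, -0.6910)
step 2: θ'=-0.6910 (straight) → pose (2.4440, 3.6732, -0.6910)
step 3: θ'=-1.1910 (R=6.0000) → pose (0.6955, 6.0725, -1.1910)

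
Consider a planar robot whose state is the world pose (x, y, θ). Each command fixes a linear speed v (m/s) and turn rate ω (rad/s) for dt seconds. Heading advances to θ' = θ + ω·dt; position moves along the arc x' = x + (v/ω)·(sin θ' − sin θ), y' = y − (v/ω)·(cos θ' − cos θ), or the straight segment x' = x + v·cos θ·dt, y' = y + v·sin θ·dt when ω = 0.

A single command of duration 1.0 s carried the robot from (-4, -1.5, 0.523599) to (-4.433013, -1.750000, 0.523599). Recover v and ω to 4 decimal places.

v = -0.5000, ω = 0.0000

Δθ = 0.523599 − 0.523599 = 0.000000
ω = Δθ/dt = 0.000000/1.0 = 0.0000
ω = 0 → v = (Δx·cos θ + Δy·sin θ)/dt = -0.5000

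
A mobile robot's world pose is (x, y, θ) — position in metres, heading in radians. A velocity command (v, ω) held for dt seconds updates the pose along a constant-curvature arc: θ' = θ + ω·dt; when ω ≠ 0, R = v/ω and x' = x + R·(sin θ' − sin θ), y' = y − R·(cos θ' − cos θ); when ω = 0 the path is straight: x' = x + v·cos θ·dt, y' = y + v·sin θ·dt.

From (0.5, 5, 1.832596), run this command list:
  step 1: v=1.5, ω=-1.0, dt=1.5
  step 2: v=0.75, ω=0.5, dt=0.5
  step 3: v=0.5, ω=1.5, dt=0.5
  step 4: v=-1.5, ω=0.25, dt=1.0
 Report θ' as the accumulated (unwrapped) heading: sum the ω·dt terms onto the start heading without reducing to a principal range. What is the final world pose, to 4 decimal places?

step 1: θ'=0.3326 (R=-1.5000) → pose (1.4591, 6.8060, 0.3326)
step 2: θ'=0.5826 (R=1.5000) → pose (1.7947, 6.9713, 0.5826)
step 3: θ'=1.3326 (R=0.3333) → pose (1.9352, 7.1710, 1.3326)
step 4: θ'=1.5826 (R=-6.0000) → pose (1.7662, 5.6844, 1.5826)

(1.7662, 5.6844, 1.5826)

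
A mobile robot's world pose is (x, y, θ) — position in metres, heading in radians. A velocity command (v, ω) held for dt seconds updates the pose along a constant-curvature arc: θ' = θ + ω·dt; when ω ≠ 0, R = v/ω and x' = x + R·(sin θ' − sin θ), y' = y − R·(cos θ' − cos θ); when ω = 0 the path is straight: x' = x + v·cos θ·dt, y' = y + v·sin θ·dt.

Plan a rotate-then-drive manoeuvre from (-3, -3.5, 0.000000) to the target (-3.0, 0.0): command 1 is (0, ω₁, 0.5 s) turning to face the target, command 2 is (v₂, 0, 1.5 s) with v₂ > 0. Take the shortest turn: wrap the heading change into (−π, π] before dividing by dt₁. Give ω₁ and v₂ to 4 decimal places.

heading to target = atan2(0−-3.5, -3−-3) = 1.5708
Δθ = wrap(1.5708 − 0.0000) = 1.5708; ω₁ = Δθ/dt₁ = 3.1416
distance = √((-3−-3)² + (0−-3.5)²) = 3.5000; v₂ = distance/dt₂ = 2.3333

ω₁ = 3.1416, v₂ = 2.3333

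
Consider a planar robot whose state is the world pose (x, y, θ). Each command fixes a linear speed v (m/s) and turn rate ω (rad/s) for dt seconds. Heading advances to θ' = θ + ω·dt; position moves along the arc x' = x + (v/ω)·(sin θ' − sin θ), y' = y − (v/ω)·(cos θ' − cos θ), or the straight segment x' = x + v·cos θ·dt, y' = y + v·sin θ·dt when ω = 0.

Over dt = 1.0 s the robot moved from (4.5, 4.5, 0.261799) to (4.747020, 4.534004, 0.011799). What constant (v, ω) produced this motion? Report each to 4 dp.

Δθ = 0.011799 − 0.261799 = -0.250000
ω = Δθ/dt = -0.250000/1.0 = -0.2500
R = Δx/(sin θ' − sin θ) = -1.0000
v = R·ω = -1.0000·-0.2500 = 0.2500

v = 0.2500, ω = -0.2500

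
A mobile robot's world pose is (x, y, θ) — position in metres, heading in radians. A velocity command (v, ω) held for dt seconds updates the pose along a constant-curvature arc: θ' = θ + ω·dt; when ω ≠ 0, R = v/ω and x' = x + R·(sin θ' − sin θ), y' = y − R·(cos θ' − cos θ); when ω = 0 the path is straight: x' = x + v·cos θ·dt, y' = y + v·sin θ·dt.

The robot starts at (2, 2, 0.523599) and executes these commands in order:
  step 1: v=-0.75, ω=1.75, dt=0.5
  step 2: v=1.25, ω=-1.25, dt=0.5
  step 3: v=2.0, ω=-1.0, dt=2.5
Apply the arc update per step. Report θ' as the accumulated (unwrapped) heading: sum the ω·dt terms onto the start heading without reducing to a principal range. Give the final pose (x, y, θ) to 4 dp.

step 1: θ'=1.3986 (R=-0.4286) → pose (1.7921, 1.7023, 1.3986)
step 2: θ'=0.7736 (R=-1.0000) → pose (2.0785, 2.2463, 0.7736)
step 3: θ'=-1.7264 (R=-2.0000) → pose (5.4518, 0.5056, -1.7264)

(5.4518, 0.5056, -1.7264)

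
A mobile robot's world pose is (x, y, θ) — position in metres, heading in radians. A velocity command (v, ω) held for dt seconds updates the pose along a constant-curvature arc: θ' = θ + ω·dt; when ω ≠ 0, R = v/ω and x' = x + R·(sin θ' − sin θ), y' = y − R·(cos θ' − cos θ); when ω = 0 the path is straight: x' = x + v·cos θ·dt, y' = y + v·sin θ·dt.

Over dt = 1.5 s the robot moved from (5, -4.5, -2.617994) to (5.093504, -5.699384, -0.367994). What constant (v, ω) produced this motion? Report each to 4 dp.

Δθ = -0.367994 − -2.617994 = 2.250000
ω = Δθ/dt = 2.250000/1.5 = 1.5000
R = −Δy/(cos θ' − cos θ) = 0.6667
v = R·ω = 0.6667·1.5000 = 1.0000

v = 1.0000, ω = 1.5000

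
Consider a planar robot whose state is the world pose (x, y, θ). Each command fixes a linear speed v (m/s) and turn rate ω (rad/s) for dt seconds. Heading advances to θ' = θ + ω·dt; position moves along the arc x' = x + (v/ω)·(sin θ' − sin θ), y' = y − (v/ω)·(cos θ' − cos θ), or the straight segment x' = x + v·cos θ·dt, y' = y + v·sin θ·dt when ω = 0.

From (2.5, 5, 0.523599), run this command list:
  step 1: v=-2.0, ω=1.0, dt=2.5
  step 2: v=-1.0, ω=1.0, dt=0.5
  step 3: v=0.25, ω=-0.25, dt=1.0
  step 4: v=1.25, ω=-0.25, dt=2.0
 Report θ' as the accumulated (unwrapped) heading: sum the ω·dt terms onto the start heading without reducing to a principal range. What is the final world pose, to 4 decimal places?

step 1: θ'=3.0236 (R=-2.0000) → pose (3.2646, 1.2819, 3.0236)
step 2: θ'=3.5236 (R=-1.0000) → pose (3.7551, 1.3470, 3.5236)
step 3: θ'=3.2736 (R=-1.0000) → pose (3.5139, 1.2836, 3.2736)
step 4: θ'=2.7736 (R=-5.0000) → pose (1.0571, 1.5748, 2.7736)

(1.0571, 1.5748, 2.7736)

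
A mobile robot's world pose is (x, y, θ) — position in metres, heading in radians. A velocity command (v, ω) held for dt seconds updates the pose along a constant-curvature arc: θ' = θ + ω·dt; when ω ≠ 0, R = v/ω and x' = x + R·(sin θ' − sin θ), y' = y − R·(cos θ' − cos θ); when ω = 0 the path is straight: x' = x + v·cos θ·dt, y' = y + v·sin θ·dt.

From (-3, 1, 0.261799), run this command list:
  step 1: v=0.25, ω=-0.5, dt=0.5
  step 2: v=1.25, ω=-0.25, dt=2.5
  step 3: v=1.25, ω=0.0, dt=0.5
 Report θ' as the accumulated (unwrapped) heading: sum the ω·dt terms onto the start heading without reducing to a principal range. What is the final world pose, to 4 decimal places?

step 1: θ'=0.0118 (R=-0.5000) → pose (-2.8765, 1.0170, 0.0118)
step 2: θ'=-0.6132 (R=-5.0000) → pose (0.0599, 0.1064, -0.6132)
step 3: θ'=-0.6132 (straight) → pose (0.5711, -0.2533, -0.6132)

(0.5711, -0.2533, -0.6132)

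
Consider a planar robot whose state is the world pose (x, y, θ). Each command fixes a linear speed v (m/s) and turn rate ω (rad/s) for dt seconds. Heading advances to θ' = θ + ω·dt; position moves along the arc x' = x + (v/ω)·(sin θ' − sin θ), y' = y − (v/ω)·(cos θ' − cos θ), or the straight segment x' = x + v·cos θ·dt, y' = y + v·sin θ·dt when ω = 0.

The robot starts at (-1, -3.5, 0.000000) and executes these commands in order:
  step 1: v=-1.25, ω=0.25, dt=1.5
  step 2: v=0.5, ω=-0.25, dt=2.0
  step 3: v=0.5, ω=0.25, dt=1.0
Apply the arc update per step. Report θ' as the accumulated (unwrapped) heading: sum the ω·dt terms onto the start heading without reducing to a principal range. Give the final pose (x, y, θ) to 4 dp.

(-1.3508, -3.7241, 0.1250)

step 1: θ'=0.3750 (R=-5.0000) → pose (-2.8314, -3.8475, 0.3750)
step 2: θ'=-0.1250 (R=-2.0000) → pose (-1.8495, -3.7241, -0.1250)
step 3: θ'=0.1250 (R=2.0000) → pose (-1.3508, -3.7241, 0.1250)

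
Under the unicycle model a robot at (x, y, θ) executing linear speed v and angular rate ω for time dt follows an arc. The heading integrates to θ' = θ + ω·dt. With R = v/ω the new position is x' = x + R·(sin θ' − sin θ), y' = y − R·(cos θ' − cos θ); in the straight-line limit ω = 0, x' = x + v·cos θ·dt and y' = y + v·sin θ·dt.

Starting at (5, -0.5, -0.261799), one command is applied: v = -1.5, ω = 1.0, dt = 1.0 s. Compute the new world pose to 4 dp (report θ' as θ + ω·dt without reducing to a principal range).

θ' = -0.2618 + 1.0·1.0 = 0.7382
R = v/ω = -1.5/1.0 = -1.5000
x' = 5 + -1.5000·(sin 0.7382 − sin -0.2618) = 3.6023
y' = -0.5 − -1.5000·(cos 0.7382 − cos -0.2618) = -0.8394

(3.6023, -0.8394, 0.7382)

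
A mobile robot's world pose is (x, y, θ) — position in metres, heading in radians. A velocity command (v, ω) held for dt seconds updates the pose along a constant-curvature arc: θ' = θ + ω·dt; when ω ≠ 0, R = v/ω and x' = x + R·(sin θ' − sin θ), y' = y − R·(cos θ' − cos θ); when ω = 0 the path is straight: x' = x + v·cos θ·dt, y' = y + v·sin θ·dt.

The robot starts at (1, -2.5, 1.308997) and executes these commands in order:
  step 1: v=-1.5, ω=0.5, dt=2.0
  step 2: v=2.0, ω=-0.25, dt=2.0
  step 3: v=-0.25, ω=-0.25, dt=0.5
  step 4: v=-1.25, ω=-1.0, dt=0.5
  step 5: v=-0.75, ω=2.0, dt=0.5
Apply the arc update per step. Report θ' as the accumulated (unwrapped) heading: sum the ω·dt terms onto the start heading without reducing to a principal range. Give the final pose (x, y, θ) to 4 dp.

(-0.1998, -2.8923, 2.1840)

step 1: θ'=2.3090 (R=-3.0000) → pose (1.6787, -5.2953, 2.3090)
step 2: θ'=1.8090 (R=-8.0000) → pose (-0.1779, -1.7993, 1.8090)
step 3: θ'=1.6840 (R=1.0000) → pose (-0.1561, -1.9223, 1.6840)
step 4: θ'=1.1840 (R=1.2500) → pose (-0.2404, -2.5350, 1.1840)
step 5: θ'=2.1840 (R=-0.3750) → pose (-0.1998, -2.8923, 2.1840)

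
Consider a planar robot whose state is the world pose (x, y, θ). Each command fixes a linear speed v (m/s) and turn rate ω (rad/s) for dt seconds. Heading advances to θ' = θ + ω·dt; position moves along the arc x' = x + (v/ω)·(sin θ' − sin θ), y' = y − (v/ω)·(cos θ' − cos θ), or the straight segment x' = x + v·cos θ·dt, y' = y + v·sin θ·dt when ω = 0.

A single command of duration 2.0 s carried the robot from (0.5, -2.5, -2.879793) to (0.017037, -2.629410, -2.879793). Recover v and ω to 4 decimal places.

Δθ = -2.879793 − -2.879793 = 0.000000
ω = Δθ/dt = 0.000000/2.0 = 0.0000
ω = 0 → v = (Δx·cos θ + Δy·sin θ)/dt = 0.2500

v = 0.2500, ω = 0.0000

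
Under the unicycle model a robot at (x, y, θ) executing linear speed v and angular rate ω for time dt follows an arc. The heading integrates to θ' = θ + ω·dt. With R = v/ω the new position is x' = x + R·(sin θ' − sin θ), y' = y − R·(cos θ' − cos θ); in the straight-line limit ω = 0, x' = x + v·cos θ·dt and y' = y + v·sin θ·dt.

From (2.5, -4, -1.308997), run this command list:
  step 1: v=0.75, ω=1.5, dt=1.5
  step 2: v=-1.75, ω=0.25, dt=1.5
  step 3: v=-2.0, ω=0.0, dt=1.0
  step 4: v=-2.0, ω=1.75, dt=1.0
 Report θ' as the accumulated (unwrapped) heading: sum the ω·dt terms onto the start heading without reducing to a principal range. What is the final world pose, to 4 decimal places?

(2.7856, -9.8867, 3.0660)

step 1: θ'=0.9410 (R=0.5000) → pose (3.3870, -4.1651, 0.9410)
step 2: θ'=1.3160 (R=-7.0000) → pose (2.2701, -6.5236, 1.3160)
step 3: θ'=1.3160 (straight) → pose (1.7660, -8.4590, 1.3160)
step 4: θ'=3.0660 (R=-1.1429) → pose (2.7856, -9.8867, 3.0660)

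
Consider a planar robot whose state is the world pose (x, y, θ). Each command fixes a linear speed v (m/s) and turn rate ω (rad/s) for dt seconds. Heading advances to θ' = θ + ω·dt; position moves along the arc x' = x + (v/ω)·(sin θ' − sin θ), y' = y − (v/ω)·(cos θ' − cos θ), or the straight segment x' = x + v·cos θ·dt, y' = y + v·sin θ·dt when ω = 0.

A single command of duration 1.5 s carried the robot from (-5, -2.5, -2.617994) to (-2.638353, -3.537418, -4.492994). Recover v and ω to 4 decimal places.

v = -2.0000, ω = -1.2500

Δθ = -4.492994 − -2.617994 = -1.875000
ω = Δθ/dt = -1.875000/1.5 = -1.2500
R = Δx/(sin θ' − sin θ) = 1.6000
v = R·ω = 1.6000·-1.2500 = -2.0000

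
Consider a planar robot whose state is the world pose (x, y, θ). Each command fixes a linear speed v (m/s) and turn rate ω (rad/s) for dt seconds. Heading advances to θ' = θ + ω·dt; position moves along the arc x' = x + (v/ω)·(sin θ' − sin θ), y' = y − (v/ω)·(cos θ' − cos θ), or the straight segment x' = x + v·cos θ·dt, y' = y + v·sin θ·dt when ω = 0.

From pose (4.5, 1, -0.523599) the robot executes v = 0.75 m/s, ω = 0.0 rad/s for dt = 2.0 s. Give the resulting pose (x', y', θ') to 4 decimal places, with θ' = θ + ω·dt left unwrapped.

(5.7990, 0.2500, -0.5236)

θ' = -0.5236 + 0.0·2.0 = -0.5236
ω = 0 → straight: x' = 4.5 + 0.75·cos(-0.5236)·2.0 = 5.7990
y' = 1 + 0.75·sin(-0.5236)·2.0 = 0.2500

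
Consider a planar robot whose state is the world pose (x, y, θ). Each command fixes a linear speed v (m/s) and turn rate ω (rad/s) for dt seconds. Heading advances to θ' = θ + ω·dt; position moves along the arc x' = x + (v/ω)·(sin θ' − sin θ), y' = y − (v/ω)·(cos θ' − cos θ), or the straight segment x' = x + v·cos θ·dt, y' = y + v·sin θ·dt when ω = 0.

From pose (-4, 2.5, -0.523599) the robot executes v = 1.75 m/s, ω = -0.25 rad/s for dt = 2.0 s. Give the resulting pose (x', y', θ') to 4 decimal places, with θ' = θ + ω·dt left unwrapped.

θ' = -0.5236 + -0.25·2.0 = -1.0236
R = v/ω = 1.75/-0.25 = -7.0000
x' = -4 + -7.0000·(sin -1.0236 − sin -0.5236) = -1.5221
y' = 2.5 − -7.0000·(cos -1.0236 − cos -0.5236) = 0.0799

(-1.5221, 0.0799, -1.0236)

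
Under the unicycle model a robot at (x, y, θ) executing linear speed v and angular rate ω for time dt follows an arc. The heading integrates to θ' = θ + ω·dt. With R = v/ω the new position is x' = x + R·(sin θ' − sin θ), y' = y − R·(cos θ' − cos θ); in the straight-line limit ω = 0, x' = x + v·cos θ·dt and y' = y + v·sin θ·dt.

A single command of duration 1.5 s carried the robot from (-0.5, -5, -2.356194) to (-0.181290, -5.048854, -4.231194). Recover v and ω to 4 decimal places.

v = -0.2500, ω = -1.2500

Δθ = -4.231194 − -2.356194 = -1.875000
ω = Δθ/dt = -1.875000/1.5 = -1.2500
R = Δx/(sin θ' − sin θ) = 0.2000
v = R·ω = 0.2000·-1.2500 = -0.2500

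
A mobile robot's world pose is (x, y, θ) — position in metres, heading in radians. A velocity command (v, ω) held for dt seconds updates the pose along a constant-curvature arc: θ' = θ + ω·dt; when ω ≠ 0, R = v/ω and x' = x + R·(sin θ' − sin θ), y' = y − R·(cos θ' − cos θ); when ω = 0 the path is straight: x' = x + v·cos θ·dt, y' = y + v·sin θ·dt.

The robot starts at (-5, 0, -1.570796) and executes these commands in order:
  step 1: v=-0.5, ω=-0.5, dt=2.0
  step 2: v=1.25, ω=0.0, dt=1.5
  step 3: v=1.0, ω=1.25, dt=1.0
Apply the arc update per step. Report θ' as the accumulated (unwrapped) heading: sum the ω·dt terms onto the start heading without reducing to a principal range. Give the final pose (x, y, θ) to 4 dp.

(-6.4609, -1.0427, -1.3208)

step 1: θ'=-2.5708 (R=1.0000) → pose (-4.5403, 0.8415, -2.5708)
step 2: θ'=-2.5708 (straight) → pose (-6.1181, -0.1716, -2.5708)
step 3: θ'=-1.3208 (R=0.8000) → pose (-6.4609, -1.0427, -1.3208)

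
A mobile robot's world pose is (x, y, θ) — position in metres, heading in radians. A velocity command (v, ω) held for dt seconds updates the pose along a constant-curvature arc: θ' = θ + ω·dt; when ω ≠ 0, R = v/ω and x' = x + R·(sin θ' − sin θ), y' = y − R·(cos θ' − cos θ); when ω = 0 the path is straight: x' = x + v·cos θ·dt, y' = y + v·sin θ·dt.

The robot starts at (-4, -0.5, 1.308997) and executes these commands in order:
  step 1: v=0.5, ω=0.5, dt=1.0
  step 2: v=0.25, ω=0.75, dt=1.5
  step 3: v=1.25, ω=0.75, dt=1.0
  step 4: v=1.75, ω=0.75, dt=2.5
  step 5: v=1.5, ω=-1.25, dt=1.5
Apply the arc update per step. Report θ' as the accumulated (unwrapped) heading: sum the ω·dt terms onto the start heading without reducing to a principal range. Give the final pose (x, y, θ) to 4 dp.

(-5.9703, -5.6339, 3.6840)

step 1: θ'=1.8090 (R=1.0000) → pose (-3.9942, -0.0052, 1.8090)
step 2: θ'=2.9340 (R=0.3333) → pose (-4.2494, 0.2423, 2.9340)
step 3: θ'=3.6840 (R=1.6667) → pose (-5.4532, 0.0389, 3.6840)
step 4: θ'=5.5590 (R=2.3333) → pose (-5.7947, -3.7073, 5.5590)
step 5: θ'=3.6840 (R=-1.2000) → pose (-5.9703, -5.6339, 3.6840)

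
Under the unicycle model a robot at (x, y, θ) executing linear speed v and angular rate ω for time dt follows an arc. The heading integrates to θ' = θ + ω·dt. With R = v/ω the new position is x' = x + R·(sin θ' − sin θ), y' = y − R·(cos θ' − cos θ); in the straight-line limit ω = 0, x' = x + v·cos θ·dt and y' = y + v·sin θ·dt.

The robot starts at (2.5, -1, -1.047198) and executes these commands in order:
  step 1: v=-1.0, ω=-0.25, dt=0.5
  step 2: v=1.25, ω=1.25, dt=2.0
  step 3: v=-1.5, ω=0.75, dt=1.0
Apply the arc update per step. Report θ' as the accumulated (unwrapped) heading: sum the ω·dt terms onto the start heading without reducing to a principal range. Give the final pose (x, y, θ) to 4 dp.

(4.3627, -1.8573, 2.0778)

step 1: θ'=-1.1722 (R=4.0000) → pose (2.2777, -0.5525, -1.1722)
step 2: θ'=1.3278 (R=1.0000) → pose (4.1699, -0.4050, 1.3278)
step 3: θ'=2.0778 (R=-2.0000) → pose (4.3627, -1.8573, 2.0778)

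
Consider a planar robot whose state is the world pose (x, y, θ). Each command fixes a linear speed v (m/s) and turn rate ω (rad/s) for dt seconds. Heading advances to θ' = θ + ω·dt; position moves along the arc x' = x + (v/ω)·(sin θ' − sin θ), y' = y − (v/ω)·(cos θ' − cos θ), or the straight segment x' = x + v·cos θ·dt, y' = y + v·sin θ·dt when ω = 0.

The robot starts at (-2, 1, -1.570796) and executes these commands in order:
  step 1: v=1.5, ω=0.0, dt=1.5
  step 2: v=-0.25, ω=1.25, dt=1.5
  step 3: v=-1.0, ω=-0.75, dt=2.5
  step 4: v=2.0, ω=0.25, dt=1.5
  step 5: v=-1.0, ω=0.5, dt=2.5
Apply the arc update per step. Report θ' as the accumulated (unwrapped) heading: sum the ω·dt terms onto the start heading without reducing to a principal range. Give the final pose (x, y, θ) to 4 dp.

(-5.4060, -1.4527, 0.0542)

step 1: θ'=-1.5708 (straight) → pose (-2.0000, -1.2500, -1.5708)
step 2: θ'=0.3042 (R=-0.2000) → pose (-2.2599, -1.0592, 0.3042)
step 3: θ'=-1.5708 (R=1.3333) → pose (-3.9926, 0.2129, -1.5708)
step 4: θ'=-1.1958 (R=8.0000) → pose (-3.4367, -2.7172, -1.1958)
step 5: θ'=0.0542 (R=-2.0000) → pose (-5.4060, -1.4527, 0.0542)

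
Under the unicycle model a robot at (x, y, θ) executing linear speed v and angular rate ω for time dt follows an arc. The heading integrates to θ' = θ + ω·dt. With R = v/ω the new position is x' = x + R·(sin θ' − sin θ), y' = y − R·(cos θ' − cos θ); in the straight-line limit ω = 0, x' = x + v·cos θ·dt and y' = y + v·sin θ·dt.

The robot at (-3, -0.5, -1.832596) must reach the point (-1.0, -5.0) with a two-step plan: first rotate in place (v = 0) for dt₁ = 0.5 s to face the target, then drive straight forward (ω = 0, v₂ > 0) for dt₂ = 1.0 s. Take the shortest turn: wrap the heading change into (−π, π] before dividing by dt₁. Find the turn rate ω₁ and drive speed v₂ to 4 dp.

ω₁ = 1.3600, v₂ = 4.9244

heading to target = atan2(-5−-0.5, -1−-3) = -1.1526
Δθ = wrap(-1.1526 − -1.8326) = 0.6800; ω₁ = Δθ/dt₁ = 1.3600
distance = √((-1−-3)² + (-5−-0.5)²) = 4.9244; v₂ = distance/dt₂ = 4.9244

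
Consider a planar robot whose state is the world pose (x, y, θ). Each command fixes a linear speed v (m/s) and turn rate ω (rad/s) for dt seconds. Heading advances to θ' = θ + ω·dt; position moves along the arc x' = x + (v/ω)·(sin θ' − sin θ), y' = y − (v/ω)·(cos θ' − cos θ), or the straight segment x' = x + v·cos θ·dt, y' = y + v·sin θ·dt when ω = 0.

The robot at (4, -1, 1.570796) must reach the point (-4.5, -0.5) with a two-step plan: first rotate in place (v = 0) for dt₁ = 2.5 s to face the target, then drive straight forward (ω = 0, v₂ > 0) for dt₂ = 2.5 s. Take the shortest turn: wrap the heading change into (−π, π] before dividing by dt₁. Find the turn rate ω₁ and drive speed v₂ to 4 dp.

ω₁ = 0.6048, v₂ = 3.4059

heading to target = atan2(-0.5−-1, -4.5−4) = 3.0828
Δθ = wrap(3.0828 − 1.5708) = 1.5120; ω₁ = Δθ/dt₁ = 0.6048
distance = √((-4.5−4)² + (-0.5−-1)²) = 8.5147; v₂ = distance/dt₂ = 3.4059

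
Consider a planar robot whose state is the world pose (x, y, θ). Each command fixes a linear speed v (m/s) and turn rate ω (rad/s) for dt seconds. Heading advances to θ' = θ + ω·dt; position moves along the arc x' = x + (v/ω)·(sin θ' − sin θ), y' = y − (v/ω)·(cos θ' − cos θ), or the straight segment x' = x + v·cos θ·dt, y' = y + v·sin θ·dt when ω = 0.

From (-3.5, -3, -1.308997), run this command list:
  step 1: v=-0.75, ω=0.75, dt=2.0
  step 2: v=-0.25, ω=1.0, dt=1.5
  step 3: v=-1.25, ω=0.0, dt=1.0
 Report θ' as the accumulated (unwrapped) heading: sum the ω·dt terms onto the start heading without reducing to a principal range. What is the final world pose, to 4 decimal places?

step 1: θ'=0.1910 (R=-1.0000) → pose (-4.6558, -2.2770, 0.1910)
step 2: θ'=1.6910 (R=-0.2500) → pose (-4.8565, -2.5524, 1.6910)
step 3: θ'=1.6910 (straight) → pose (-4.7066, -3.7934, 1.6910)

(-4.7066, -3.7934, 1.6910)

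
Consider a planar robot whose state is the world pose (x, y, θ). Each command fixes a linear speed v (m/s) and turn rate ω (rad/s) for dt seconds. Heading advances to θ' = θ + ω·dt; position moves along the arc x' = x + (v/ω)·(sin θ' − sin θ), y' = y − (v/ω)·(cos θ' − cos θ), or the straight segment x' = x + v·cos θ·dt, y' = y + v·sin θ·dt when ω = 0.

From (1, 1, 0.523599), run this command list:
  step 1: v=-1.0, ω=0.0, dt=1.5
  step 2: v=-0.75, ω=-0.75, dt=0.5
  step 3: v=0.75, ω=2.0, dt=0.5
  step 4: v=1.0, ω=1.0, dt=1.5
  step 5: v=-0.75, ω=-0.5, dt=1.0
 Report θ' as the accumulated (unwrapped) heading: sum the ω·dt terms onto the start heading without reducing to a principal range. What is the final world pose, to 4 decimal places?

(-0.2568, 1.1328, 2.1486)

step 1: θ'=0.5236 (straight) → pose (-0.2990, 0.2500, 0.5236)
step 2: θ'=0.1486 (R=1.0000) → pose (-0.6510, 0.1270, 0.1486)
step 3: θ'=1.1486 (R=0.3750) → pose (-0.3644, 0.3443, 1.1486)
step 4: θ'=2.6486 (R=1.0000) → pose (-0.8034, 1.6349, 2.6486)
step 5: θ'=2.1486 (R=1.5000) → pose (-0.2568, 1.1328, 2.1486)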